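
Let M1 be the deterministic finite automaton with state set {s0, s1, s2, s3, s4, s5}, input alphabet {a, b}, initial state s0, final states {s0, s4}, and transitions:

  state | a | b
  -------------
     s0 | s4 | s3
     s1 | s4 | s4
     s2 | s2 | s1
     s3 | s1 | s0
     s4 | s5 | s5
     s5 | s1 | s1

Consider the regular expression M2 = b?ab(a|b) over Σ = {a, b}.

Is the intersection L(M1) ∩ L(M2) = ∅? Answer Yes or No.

Converting the expression M2 to a DFA (subset construction, then merging equivalent states) gives the minimal DFA with states {r0, r1, r2, r3, r4, r5}, start state r0, accepting states {r5} and transitions r0: a→r1, b→r2; r1: a→r3, b→r4; r2: a→r1, b→r3; r3: a→r3, b→r3; r4: a→r5, b→r5; r5: a→r3, b→r3.
Exploring the product automaton M1 × M2 from the start pair (s0, r0), following both machines on each input symbol, reaches 13 state pairs: (s0, r0), (s4, r1), (s3, r2), (s5, r3), (s5, r4), (s1, r1), (s0, r3), (s1, r3), (s1, r5), (s4, r3), (s4, r4), (s3, r3), (s5, r5).
M1 accepts in {s0, s4} and M2 accepts in {r5}; no reachable pair has both components accepting, so no string drives both machines to acceptance simultaneously and L(M1) ∩ L(M2) = ∅.
So no string is accepted by both, and the intersection is empty.

Yes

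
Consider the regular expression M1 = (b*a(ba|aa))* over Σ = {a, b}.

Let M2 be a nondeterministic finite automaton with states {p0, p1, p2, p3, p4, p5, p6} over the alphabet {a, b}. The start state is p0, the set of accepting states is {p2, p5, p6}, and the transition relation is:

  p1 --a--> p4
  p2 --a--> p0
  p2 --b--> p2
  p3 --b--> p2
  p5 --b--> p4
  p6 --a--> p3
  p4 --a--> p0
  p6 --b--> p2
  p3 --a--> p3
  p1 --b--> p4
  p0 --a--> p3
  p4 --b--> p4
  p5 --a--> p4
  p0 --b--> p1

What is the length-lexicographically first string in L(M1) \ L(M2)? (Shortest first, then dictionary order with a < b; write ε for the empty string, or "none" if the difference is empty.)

ε

The empty string ε is accepted by M1 but not by M2.
Since ε is the unique shortest string, it is the required witness.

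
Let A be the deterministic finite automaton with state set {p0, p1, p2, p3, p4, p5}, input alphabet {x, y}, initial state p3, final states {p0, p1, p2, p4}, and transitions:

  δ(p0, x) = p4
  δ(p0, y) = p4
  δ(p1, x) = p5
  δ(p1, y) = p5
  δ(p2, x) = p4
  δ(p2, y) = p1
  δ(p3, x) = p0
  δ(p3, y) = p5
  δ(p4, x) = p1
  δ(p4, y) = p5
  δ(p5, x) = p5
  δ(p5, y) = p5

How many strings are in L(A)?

5

The useful subgraph on states {p0, p1, p3, p4} is acyclic, so L(A) is finite; the longest accepting path visits 4 useful states, giving maximum string length 3.
Counting accepting paths from p3 by length: 1 of length 1, 2 of length 2, 2 of length 3. Total 5.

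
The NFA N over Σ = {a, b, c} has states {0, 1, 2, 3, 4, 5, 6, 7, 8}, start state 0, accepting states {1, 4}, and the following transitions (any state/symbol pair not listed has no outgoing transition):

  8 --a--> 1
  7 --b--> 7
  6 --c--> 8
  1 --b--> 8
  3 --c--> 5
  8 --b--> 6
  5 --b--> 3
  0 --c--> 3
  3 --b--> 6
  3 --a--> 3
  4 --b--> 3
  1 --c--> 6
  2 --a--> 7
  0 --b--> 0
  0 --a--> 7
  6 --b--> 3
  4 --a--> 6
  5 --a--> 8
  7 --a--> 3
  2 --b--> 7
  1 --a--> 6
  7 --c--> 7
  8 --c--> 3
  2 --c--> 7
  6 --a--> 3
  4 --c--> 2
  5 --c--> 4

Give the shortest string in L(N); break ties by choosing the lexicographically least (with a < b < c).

A breadth-first search from 0 reaches an accepting state first via the path 0 → 3 → 5 → 4 on input ccc.
No string of length < 3 is accepted (BFS exhausts all shorter strings without reaching an accepting state), and ccc is the lexicographically least accepting string of length 3.

ccc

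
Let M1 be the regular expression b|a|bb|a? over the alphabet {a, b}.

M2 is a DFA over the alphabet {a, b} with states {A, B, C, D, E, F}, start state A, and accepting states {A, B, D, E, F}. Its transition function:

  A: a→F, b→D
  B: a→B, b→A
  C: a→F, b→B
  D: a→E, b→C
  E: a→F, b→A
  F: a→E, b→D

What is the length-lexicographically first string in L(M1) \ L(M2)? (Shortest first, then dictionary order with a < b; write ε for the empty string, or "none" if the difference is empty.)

The string bb is accepted by M1 but not by M2.
No shorter string lies in the difference, and bb is the lexicographically first length-2 string in L(M1) \ L(M2).

bb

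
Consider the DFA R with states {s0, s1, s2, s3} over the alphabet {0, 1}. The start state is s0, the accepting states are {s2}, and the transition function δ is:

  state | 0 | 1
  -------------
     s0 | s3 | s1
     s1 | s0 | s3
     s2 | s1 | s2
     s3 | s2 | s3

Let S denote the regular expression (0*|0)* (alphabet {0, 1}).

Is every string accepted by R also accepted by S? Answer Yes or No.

No

The string 001 is in L(R) but not in L(S).
So L(R) ⊄ L(S).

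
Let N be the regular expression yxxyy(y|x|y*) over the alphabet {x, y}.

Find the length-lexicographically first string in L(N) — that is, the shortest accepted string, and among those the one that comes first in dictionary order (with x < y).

yxxyy

By inspection of the expression, no string of length less than 5 matches, and yxxyy is the lexicographically first match of length 5.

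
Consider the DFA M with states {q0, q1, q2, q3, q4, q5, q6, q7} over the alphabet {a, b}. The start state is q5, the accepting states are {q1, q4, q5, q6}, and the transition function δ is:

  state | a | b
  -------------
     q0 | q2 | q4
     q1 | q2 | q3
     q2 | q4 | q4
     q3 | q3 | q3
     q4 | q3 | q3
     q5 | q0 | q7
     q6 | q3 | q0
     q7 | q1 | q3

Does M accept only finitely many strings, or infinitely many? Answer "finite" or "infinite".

The useful states (reachable from q5 and able to reach an accepting state) are {q0, q1, q2, q4, q5, q7}.
Restricted to these states the transition graph has no cycle, so every accepting path has bounded length and L is finite.

finite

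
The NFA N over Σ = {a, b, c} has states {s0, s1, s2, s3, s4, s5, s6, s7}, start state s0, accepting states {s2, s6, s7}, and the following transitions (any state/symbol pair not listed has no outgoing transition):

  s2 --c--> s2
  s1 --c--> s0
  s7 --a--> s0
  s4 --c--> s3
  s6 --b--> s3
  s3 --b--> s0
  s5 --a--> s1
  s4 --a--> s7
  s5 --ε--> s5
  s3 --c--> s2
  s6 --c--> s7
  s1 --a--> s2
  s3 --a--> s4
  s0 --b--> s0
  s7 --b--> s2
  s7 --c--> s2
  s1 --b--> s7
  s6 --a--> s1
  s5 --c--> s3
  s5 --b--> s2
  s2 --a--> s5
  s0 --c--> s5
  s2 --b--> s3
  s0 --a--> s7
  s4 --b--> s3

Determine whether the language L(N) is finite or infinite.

infinite

State s0 is reachable from the start and can reach an accepting state, and it lies on the cycle s0 → s0.
Traversing that cycle any number of times yields accepted strings of unbounded length, so the language is infinite.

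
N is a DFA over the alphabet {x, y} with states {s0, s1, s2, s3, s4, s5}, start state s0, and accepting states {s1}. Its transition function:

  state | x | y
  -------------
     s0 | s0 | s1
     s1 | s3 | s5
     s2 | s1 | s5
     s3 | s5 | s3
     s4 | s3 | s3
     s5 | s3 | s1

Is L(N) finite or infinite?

infinite

State s0 is reachable from the start and can reach an accepting state, and it lies on the cycle s0 → s0.
Traversing that cycle any number of times yields accepted strings of unbounded length, so the language is infinite.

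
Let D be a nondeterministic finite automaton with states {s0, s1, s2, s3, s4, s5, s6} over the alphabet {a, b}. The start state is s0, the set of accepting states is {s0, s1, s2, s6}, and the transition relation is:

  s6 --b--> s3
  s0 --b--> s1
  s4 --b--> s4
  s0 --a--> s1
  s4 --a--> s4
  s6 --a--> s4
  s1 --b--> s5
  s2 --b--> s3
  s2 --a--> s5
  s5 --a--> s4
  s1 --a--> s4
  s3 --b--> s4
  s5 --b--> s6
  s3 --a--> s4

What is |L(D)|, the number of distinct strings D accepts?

The useful subgraph on states {s0, s1, s5, s6} is acyclic, so L(D) is finite; the longest accepting path visits 4 useful states, giving maximum string length 3.
Counting accepting paths from s0 by length: 1 of length 0, 2 of length 1, 2 of length 3. Total 5.

5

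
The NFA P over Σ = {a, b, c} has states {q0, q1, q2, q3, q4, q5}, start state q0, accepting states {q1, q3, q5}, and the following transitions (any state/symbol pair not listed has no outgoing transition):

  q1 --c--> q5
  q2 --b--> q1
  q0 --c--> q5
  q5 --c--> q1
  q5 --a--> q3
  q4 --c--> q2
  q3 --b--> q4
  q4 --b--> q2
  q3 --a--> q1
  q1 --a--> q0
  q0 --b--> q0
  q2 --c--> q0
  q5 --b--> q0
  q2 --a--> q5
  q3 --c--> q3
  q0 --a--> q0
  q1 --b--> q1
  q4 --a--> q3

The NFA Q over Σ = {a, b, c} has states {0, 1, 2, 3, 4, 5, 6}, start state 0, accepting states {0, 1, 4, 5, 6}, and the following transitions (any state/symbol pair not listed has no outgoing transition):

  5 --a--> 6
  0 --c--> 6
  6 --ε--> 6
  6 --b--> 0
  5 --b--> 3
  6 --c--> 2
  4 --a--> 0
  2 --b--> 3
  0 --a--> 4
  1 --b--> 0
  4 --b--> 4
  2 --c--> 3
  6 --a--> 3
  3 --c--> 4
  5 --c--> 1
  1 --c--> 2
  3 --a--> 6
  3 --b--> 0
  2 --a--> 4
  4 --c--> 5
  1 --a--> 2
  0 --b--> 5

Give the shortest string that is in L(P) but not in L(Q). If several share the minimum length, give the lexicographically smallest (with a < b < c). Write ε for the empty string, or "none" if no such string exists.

The string ca is accepted by P but not by Q.
No shorter string lies in the difference, and ca is the lexicographically first length-2 string in L(P) \ L(Q).

ca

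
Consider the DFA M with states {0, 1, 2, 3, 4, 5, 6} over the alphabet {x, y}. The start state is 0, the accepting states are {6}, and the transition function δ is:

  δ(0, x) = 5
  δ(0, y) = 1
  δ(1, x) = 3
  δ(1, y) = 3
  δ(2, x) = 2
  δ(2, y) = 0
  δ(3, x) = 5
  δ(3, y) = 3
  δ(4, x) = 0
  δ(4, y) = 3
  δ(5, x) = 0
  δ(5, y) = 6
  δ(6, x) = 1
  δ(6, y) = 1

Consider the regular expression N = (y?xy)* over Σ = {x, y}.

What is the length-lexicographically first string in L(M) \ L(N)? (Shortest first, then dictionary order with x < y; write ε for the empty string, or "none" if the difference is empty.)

The string xxxy is accepted by M but not by N.
No shorter string lies in the difference, and xxxy is the lexicographically first length-4 string in L(M) \ L(N).

xxxy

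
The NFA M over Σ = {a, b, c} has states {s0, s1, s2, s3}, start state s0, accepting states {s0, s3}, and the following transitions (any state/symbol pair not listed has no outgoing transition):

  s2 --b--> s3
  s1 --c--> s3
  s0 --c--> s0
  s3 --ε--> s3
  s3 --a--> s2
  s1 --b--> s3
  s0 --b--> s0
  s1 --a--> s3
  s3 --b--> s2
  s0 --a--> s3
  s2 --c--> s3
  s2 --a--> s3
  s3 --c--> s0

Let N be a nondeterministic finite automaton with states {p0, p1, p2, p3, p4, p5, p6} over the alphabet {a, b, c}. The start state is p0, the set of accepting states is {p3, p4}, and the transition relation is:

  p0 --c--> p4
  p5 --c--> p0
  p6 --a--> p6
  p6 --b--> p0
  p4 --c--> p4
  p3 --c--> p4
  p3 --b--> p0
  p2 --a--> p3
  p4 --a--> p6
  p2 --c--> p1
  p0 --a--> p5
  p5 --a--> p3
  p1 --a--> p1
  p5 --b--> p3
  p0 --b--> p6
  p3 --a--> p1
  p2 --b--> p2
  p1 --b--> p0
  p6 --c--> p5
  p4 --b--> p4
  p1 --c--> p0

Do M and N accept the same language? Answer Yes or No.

No

The empty string ε is accepted by M but rejected by N.
So L(M) ≠ L(N).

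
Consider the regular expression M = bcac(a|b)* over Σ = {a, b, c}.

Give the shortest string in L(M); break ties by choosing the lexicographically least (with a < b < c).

By inspection of the expression, no string of length less than 4 matches, and bcac is the lexicographically first match of length 4.

bcac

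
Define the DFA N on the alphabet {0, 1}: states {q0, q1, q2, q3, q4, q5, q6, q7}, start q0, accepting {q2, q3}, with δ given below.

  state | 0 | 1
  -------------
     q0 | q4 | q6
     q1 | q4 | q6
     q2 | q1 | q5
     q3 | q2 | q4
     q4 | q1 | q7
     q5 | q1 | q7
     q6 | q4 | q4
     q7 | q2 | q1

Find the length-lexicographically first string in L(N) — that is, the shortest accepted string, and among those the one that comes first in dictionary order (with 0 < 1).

A breadth-first search from q0 reaches an accepting state first via the path q0 → q4 → q7 → q2 on input 010.
No string of length < 3 is accepted (BFS exhausts all shorter strings without reaching an accepting state), and 010 is the lexicographically least accepting string of length 3.

010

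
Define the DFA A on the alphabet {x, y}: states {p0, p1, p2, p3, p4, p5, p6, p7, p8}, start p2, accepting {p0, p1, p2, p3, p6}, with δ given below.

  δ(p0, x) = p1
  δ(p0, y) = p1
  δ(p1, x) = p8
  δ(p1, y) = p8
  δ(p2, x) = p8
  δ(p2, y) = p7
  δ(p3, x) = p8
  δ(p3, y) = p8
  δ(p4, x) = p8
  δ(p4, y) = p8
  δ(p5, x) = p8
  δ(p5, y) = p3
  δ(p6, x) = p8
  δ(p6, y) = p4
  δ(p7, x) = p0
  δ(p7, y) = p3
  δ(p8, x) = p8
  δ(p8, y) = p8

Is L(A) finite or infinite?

finite

The useful states (reachable from p2 and able to reach an accepting state) are {p0, p1, p2, p3, p7}.
Restricted to these states the transition graph has no cycle, so every accepting path has bounded length and L is finite.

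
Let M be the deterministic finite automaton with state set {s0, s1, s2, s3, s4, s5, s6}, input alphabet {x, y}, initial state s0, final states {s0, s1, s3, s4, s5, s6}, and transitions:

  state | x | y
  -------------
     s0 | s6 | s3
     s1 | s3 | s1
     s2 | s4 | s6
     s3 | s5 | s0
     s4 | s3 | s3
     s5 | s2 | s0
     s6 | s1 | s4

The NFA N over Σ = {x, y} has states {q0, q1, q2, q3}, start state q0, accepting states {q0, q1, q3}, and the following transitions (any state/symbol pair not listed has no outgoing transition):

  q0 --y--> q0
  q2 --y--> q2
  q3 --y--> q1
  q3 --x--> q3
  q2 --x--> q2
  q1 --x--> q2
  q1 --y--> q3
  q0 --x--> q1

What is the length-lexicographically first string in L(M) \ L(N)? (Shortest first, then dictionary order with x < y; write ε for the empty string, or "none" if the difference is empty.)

xx

The string xx is accepted by M but not by N.
No shorter string lies in the difference, and xx is the lexicographically first length-2 string in L(M) \ L(N).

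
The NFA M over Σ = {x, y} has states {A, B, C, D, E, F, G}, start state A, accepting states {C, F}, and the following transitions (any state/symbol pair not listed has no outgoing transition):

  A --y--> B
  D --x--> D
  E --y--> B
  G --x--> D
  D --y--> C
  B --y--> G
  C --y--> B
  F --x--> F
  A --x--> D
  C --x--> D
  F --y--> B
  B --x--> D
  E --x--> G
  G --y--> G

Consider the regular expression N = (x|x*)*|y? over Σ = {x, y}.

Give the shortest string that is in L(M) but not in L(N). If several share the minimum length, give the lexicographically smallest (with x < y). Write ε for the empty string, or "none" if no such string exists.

xy

The string xy is accepted by M but not by N.
No shorter string lies in the difference, and xy is the lexicographically first length-2 string in L(M) \ L(N).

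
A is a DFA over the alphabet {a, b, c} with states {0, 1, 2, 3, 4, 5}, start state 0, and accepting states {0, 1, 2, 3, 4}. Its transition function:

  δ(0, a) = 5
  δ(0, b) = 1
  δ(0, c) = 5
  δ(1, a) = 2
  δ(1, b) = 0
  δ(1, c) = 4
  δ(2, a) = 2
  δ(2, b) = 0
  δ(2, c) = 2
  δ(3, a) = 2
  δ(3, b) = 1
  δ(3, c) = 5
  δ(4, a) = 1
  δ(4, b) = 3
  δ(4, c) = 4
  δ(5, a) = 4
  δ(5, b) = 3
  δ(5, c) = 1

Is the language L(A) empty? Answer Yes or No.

The empty string ε is accepted: the run 0 ends in the accepting state 0.
Since at least one string is accepted, L(A) is not empty.

No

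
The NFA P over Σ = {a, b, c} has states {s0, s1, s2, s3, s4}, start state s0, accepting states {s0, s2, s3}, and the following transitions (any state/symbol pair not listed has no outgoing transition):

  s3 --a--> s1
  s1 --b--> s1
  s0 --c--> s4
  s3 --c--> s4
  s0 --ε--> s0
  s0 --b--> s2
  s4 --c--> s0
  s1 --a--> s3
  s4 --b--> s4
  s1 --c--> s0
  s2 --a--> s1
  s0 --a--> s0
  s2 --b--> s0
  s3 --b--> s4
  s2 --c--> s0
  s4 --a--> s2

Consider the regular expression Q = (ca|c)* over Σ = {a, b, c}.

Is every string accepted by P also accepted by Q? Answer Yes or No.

The string a is in L(P) but not in L(Q).
So L(P) ⊄ L(Q).

No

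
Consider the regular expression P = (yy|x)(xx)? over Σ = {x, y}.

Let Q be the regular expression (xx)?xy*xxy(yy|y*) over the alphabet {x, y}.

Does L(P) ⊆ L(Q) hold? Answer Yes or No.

The string x is in L(P) but not in L(Q).
So L(P) ⊄ L(Q).

No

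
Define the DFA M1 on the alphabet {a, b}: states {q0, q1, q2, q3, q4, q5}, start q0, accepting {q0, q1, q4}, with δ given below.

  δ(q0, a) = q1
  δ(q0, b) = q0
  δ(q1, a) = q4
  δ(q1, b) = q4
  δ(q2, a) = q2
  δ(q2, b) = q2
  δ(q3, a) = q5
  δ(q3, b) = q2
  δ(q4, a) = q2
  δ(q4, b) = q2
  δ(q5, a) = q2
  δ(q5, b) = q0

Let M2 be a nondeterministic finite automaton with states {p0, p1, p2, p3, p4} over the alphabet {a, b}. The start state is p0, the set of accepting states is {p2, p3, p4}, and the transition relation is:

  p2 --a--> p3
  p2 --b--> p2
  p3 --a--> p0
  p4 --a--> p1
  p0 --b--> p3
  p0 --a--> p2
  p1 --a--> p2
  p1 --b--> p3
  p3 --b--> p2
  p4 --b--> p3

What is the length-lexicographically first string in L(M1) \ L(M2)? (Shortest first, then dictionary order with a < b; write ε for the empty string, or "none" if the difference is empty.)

The empty string ε is accepted by M1 but not by M2.
Since ε is the unique shortest string, it is the required witness.

ε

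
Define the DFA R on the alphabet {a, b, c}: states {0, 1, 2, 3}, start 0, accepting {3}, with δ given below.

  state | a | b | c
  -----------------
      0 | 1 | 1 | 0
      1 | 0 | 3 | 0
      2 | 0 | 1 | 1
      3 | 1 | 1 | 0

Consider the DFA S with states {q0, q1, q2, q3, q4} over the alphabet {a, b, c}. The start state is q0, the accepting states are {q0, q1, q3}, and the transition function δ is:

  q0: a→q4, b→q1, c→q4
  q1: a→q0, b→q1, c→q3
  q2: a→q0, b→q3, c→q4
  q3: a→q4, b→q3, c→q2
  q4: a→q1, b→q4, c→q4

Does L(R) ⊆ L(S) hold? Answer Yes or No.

The string ab is in L(R) but not in L(S).
So L(R) ⊄ L(S).

No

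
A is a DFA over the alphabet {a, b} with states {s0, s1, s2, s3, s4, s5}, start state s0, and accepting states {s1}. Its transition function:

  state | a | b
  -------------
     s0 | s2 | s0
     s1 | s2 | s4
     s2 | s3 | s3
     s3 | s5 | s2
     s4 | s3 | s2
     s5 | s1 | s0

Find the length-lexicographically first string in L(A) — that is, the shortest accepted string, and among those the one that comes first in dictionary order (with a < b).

A breadth-first search from s0 reaches an accepting state first via the path s0 → s2 → s3 → s5 → s1 on input aaaa.
No string of length < 4 is accepted (BFS exhausts all shorter strings without reaching an accepting state), and aaaa is the lexicographically least accepting string of length 4.

aaaa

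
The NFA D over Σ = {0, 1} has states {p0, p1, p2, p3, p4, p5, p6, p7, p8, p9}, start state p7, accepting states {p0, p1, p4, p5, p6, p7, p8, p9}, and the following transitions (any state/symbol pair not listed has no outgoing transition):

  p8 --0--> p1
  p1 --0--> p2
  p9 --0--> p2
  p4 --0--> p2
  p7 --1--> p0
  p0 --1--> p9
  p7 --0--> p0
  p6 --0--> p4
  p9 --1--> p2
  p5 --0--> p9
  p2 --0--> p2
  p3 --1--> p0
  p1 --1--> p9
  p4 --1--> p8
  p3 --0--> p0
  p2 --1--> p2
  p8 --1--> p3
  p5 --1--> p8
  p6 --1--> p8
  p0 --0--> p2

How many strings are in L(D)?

5

The useful subgraph on states {p0, p7, p9} is acyclic, so L(D) is finite; the longest accepting path visits 3 useful states, giving maximum string length 2.
Counting accepting paths from p7 by length: 1 of length 0, 2 of length 1, 2 of length 2. Total 5.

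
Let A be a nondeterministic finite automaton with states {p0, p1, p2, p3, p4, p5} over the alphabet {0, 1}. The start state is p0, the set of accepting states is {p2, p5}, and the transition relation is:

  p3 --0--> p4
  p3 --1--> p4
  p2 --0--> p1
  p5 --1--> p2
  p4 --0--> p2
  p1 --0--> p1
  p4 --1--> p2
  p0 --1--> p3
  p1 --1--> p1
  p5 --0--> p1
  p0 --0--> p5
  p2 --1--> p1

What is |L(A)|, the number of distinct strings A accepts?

The useful subgraph on states {p0, p2, p3, p4, p5} is acyclic, so L(A) is finite; the longest accepting path visits 4 useful states, giving maximum string length 3.
Counting accepting paths from p0 by length: 1 of length 1, 1 of length 2, 4 of length 3. Total 6.

6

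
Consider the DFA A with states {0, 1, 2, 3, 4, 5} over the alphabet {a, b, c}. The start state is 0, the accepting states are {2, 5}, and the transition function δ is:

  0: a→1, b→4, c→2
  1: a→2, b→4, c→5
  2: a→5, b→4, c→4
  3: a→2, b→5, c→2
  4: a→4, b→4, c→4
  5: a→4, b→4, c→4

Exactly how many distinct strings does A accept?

5

The useful subgraph on states {0, 1, 2, 5} is acyclic, so L(A) is finite; the longest accepting path visits 4 useful states, giving maximum string length 3.
Counting accepting paths from 0 by length: 1 of length 1, 3 of length 2, 1 of length 3. Total 5.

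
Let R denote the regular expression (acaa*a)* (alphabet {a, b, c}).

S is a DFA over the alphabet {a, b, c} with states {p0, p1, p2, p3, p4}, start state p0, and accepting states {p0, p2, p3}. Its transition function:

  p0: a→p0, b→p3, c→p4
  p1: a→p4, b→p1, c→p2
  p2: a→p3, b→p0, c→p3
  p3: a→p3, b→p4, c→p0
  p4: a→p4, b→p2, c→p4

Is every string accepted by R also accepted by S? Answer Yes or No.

The string acaa is in L(R) but not in L(S).
So L(R) ⊄ L(S).

No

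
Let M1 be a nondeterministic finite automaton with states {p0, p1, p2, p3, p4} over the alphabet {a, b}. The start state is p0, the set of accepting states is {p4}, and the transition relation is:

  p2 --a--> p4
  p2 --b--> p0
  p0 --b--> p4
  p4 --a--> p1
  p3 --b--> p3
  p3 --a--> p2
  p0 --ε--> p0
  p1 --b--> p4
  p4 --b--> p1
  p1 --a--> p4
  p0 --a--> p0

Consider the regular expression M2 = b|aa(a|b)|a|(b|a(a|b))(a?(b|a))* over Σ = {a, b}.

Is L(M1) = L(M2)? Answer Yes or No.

No

The string a is accepted by M2 but rejected by M1.
So L(M1) ≠ L(M2).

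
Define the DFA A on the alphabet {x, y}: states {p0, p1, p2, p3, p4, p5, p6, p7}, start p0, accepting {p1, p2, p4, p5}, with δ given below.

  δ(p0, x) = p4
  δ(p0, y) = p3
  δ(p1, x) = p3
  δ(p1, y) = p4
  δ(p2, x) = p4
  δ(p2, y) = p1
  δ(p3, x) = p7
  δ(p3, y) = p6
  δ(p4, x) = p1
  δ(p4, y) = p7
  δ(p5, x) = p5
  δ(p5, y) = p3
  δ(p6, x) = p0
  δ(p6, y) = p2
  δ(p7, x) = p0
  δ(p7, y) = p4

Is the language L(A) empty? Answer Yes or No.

The string x is accepted: the run p0 → p4 ends in the accepting state p4.
Since at least one string is accepted, L(A) is not empty.

No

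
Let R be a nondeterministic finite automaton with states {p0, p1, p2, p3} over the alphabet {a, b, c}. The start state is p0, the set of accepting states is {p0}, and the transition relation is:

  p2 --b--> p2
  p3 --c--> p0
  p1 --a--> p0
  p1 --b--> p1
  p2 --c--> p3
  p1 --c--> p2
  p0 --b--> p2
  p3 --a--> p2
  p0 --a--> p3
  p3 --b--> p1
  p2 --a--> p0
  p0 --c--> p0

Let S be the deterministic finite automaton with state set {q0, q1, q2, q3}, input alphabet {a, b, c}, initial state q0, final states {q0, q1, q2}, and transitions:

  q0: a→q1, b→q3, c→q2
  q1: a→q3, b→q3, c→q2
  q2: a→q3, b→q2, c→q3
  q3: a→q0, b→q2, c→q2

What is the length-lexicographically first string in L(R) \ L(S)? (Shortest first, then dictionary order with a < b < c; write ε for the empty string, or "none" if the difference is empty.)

cc

The string cc is accepted by R but not by S.
No shorter string lies in the difference, and cc is the lexicographically first length-2 string in L(R) \ L(S).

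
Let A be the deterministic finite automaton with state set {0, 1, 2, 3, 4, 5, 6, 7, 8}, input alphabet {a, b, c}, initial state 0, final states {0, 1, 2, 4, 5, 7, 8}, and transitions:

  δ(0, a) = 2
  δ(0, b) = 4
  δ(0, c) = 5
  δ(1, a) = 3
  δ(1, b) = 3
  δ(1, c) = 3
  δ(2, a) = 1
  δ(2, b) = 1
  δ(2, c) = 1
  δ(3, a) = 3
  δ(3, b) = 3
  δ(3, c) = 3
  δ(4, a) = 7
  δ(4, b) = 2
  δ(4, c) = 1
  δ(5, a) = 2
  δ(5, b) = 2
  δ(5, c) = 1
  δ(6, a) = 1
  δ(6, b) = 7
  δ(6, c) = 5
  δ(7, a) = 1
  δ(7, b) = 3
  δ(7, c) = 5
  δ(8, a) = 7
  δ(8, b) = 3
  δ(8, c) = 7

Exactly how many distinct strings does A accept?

33

The useful subgraph on states {0, 1, 2, 4, 5, 7} is acyclic, so L(A) is finite; the longest accepting path visits 6 useful states, giving maximum string length 5.
Counting accepting paths from 0 by length: 1 of length 0, 3 of length 1, 9 of length 2, 11 of length 3, 3 of length 4, 6 of length 5. Total 33.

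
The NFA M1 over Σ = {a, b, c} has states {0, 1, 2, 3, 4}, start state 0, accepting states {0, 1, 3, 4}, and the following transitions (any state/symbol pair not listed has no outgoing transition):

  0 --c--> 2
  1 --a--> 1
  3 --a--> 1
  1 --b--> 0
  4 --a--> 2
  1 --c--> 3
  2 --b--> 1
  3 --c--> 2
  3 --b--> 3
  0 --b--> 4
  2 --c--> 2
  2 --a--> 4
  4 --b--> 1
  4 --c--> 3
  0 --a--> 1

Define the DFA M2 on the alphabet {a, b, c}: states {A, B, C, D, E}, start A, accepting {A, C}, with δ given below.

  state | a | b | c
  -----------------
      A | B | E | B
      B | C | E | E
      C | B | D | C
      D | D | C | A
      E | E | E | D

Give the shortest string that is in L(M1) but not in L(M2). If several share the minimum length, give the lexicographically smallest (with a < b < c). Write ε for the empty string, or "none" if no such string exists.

a

The string a is accepted by M1 but not by M2.
No shorter string lies in the difference, and a is the lexicographically first length-1 string in L(M1) \ L(M2).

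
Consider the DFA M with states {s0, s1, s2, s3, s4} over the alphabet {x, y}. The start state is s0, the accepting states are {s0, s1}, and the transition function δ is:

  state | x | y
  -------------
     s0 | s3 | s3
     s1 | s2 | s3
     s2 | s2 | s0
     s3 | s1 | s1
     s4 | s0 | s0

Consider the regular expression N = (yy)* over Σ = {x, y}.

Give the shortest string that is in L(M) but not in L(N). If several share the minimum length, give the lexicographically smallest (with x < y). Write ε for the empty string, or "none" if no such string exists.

The string xx is accepted by M but not by N.
No shorter string lies in the difference, and xx is the lexicographically first length-2 string in L(M) \ L(N).

xx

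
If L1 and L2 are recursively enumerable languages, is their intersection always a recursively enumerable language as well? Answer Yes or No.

Yes

Run the recogniser for L₁; if it accepts, run the recogniser for L₂ and accept if that accepts too. If either runs forever the input is never accepted, which is all a recogniser needs.
So the recursively enumerable languages are closed under intersection.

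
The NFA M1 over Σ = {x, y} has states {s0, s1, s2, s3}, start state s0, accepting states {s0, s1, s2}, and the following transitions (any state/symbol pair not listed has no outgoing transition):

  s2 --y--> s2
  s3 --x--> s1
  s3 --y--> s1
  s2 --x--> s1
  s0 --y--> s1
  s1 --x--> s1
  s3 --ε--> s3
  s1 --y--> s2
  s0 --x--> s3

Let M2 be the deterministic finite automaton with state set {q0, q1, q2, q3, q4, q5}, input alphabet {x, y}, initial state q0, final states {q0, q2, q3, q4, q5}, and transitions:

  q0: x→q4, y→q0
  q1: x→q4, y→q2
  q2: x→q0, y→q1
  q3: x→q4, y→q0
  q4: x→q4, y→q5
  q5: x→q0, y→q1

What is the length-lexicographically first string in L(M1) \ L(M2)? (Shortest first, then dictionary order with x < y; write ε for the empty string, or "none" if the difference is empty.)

xyy

The string xyy is accepted by M1 but not by M2.
No shorter string lies in the difference, and xyy is the lexicographically first length-3 string in L(M1) \ L(M2).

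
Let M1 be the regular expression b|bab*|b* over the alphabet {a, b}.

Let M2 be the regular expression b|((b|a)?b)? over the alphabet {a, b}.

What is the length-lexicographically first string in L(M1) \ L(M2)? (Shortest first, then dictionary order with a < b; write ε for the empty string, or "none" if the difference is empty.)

ba

The string ba is accepted by M1 but not by M2.
No shorter string lies in the difference, and ba is the lexicographically first length-2 string in L(M1) \ L(M2).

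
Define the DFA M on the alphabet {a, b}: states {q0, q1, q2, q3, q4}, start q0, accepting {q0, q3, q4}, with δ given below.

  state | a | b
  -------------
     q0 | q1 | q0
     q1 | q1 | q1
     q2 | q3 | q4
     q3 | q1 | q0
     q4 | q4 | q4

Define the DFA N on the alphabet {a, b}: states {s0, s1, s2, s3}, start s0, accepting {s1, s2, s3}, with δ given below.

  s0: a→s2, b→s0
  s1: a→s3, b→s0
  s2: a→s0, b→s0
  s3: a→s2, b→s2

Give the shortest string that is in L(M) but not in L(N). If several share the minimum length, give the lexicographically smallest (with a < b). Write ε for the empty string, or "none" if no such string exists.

The empty string ε is accepted by M but not by N.
Since ε is the unique shortest string, it is the required witness.

ε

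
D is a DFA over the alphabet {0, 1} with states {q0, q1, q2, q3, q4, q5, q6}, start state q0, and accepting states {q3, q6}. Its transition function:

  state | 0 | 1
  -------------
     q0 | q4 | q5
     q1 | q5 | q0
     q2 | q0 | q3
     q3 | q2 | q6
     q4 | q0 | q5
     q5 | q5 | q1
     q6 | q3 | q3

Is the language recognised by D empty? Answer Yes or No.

Yes

The states reachable from the start state are {q0, q1, q4, q5}.
None of the accepting states {q3, q6} is reachable, so no string is accepted and L(D) = ∅.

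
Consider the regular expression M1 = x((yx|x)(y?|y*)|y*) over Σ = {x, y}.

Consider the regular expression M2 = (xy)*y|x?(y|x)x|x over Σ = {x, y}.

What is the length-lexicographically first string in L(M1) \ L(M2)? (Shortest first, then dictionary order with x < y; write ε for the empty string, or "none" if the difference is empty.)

xy

The string xy is accepted by M1 but not by M2.
No shorter string lies in the difference, and xy is the lexicographically first length-2 string in L(M1) \ L(M2).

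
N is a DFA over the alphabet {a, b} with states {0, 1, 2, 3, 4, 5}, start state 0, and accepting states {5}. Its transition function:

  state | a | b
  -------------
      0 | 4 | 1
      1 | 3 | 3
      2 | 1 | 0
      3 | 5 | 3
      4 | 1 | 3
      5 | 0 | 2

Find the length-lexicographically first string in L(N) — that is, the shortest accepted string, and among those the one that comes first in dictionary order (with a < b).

aba

A breadth-first search from 0 reaches an accepting state first via the path 0 → 4 → 3 → 5 on input aba.
No string of length < 3 is accepted (BFS exhausts all shorter strings without reaching an accepting state), and aba is the lexicographically least accepting string of length 3.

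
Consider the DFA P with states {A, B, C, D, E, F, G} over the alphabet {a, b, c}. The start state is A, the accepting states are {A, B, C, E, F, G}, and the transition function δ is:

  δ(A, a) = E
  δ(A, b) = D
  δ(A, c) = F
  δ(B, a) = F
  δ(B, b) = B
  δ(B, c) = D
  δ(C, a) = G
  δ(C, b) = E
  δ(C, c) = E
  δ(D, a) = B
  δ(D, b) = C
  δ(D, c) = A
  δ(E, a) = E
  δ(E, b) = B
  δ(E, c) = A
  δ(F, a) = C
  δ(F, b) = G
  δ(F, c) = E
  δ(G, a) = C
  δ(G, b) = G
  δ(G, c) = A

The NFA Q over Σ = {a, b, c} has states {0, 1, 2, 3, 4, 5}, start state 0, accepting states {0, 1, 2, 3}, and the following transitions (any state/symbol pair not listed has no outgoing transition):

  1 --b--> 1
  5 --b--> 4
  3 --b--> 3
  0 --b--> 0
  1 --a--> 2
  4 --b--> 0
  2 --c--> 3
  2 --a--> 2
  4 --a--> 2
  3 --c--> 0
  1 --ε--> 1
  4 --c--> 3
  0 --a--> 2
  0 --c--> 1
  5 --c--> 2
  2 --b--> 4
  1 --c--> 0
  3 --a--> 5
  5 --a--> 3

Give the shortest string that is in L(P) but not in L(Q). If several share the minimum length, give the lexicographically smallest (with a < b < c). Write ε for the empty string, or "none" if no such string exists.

The string ab is accepted by P but not by Q.
No shorter string lies in the difference, and ab is the lexicographically first length-2 string in L(P) \ L(Q).

ab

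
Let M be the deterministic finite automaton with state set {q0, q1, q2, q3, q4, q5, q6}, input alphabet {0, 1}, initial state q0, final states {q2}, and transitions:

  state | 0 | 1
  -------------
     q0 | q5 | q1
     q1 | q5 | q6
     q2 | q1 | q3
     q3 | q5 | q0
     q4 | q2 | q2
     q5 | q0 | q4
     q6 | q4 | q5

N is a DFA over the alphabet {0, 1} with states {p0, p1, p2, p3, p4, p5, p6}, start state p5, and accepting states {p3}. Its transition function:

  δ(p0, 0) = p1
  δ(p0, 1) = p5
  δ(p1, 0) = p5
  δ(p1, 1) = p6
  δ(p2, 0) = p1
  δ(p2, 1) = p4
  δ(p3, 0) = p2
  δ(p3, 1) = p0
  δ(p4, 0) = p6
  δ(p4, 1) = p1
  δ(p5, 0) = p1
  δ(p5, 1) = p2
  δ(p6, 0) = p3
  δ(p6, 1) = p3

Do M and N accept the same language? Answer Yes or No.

Yes

Exploring the product automaton M × N from the start pair (q0, p5), following both machines on each input symbol, reaches 7 state pairs: (q0, p5), (q5, p1), (q1, p2), (q4, p6), (q6, p4), (q2, p3), (q3, p0).
M accepts in {q2} and N accepts in {p3}. In every reachable pair the two components are either both accepting — (q2, p3) — or both non-accepting, so no string is accepted by exactly one of the machines: L(M) \ L(N) and L(N) \ L(M) are both empty.
Hence every string is accepted by M iff it is accepted by N, and the two languages coincide.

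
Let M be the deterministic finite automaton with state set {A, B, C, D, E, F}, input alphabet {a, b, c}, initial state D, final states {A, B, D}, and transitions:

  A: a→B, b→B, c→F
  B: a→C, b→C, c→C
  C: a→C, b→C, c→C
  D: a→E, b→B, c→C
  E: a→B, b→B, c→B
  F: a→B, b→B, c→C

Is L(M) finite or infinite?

finite

The useful states (reachable from D and able to reach an accepting state) are {B, D, E}.
Restricted to these states the transition graph has no cycle, so every accepting path has bounded length and L is finite.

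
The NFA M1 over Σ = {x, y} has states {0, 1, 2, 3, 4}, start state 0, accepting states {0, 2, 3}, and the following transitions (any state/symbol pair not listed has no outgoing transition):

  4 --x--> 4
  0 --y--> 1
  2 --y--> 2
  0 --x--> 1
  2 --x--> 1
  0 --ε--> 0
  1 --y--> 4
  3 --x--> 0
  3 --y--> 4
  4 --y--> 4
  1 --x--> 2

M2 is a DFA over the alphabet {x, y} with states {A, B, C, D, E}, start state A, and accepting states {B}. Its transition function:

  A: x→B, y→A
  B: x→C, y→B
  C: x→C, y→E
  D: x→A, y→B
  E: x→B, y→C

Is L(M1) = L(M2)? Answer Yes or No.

The empty string ε is accepted by M1 but rejected by M2.
So L(M1) ≠ L(M2).

No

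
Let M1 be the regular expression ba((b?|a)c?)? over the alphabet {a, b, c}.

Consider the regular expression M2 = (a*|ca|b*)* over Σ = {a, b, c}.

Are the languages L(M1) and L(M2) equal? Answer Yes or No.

The string bac is accepted by M1 but rejected by M2.
So L(M1) ≠ L(M2).

No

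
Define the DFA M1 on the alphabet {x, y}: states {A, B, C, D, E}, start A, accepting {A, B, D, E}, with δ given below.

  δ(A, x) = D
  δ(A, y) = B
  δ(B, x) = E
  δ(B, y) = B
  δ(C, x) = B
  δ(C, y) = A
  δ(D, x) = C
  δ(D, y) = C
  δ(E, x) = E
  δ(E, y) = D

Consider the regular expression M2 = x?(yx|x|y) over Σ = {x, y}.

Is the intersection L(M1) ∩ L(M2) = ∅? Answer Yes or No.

The string x is accepted by both M1 and M2.
Hence L(M1) ∩ L(M2) ≠ ∅.

No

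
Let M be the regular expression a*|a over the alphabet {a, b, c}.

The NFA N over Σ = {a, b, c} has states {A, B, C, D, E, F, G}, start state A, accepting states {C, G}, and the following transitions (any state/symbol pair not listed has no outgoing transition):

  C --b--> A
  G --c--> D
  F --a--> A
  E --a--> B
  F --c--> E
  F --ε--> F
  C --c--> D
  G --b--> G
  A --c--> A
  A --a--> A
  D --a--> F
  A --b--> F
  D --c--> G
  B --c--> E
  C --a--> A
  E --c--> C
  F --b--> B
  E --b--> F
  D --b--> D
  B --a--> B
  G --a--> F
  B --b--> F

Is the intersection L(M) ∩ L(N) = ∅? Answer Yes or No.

Converting the expression M to a DFA (subset construction, then merging equivalent states) gives the minimal DFA with states {m0, m1}, start state m0, accepting states {m0} and transitions m0: a→m0, b→m1, c→m1; m1: a→m1, b→m1, c→m1.
Exploring the product automaton M × N from the start pair (m0, A), following both machines on each input symbol, reaches 8 state pairs: (m0, A), (m1, F), (m1, A), (m1, B), (m1, E), (m1, C), (m1, D), (m1, G).
M accepts in {m0} and N accepts in {C, G}; no reachable pair has both components accepting, so no string drives both machines to acceptance simultaneously and L(M) ∩ L(N) = ∅.
So no string is accepted by both, and the intersection is empty.

Yes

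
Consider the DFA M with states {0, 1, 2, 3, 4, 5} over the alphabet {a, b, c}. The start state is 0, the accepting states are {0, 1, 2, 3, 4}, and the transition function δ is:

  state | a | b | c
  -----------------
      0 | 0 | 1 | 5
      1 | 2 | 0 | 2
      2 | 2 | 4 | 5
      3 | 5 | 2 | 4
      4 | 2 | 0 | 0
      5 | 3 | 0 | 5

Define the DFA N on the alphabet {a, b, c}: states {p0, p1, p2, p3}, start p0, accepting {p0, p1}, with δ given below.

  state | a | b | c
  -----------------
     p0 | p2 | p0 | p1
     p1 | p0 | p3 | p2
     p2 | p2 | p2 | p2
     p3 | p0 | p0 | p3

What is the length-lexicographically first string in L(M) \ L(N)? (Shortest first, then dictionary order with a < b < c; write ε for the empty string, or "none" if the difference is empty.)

The string a is accepted by M but not by N.
No shorter string lies in the difference, and a is the lexicographically first length-1 string in L(M) \ L(N).

a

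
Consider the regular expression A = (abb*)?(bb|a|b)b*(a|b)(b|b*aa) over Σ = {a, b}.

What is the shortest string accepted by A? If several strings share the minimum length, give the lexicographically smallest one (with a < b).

aab

By inspection of the expression, no string of length less than 3 matches, and aab is the lexicographically first match of length 3.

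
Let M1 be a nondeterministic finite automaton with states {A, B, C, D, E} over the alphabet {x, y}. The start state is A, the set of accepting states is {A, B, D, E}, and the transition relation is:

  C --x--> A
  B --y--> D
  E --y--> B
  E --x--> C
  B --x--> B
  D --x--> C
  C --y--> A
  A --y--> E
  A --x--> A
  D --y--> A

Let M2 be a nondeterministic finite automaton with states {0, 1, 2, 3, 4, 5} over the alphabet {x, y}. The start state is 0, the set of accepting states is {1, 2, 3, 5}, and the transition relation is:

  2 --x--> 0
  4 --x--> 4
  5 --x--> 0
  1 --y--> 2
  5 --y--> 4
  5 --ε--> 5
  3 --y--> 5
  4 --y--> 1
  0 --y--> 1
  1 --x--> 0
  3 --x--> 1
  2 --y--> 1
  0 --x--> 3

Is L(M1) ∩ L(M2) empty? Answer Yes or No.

The string x is accepted by both M1 and M2.
Hence L(M1) ∩ L(M2) ≠ ∅.

No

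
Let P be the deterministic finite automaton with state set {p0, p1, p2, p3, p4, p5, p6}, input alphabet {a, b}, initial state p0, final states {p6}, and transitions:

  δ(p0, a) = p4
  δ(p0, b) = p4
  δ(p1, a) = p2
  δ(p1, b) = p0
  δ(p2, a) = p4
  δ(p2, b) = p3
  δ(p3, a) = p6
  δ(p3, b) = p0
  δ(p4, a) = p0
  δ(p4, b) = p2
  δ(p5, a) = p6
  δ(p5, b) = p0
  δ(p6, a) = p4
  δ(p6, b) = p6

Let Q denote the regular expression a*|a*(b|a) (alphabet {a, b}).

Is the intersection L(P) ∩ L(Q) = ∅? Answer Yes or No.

Yes

Converting the expression Q to a DFA (subset construction, then merging equivalent states) gives the minimal DFA with states {q0, q1, q2}, start state q0, accepting states {q0, q1} and transitions q0: a→q0, b→q1; q1: a→q2, b→q2; q2: a→q2, b→q2.
Exploring the product automaton P × Q from the start pair (p0, q0), following both machines on each input symbol, reaches 9 state pairs: (p0, q0), (p4, q0), (p4, q1), (p2, q1), (p0, q2), (p2, q2), (p4, q2), (p3, q2), (p6, q2).
P accepts in {p6} and Q accepts in {q0, q1}; no reachable pair has both components accepting, so no string drives both machines to acceptance simultaneously and L(P) ∩ L(Q) = ∅.
So no string is accepted by both, and the intersection is empty.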